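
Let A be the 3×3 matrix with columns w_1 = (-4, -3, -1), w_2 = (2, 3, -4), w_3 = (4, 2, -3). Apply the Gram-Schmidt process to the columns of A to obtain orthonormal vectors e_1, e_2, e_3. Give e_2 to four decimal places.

e_2 = (0.0000, 0.3162, -0.9487)

w_1 = (-4, -3, -1); ‖w_1‖ = 5.0990, so e_1 = (-0.7845, -0.5883, -0.1961).
e_1·w_2 = (-0.7845)·2 + (-0.5883)·3 + (-0.1961)·(-4) = -2.5495.
u_2 = w_2 + 2.5495·e_1 = (0.0000, 1.5000, -4.5000).
‖u_2‖ = 4.7434, so e_2 = (0.0000, 0.3162, -0.9487).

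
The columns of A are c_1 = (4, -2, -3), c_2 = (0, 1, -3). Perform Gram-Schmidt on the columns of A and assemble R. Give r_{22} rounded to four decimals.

c_1 = (4, -2, -3); ‖c_1‖ = 5.3852, so e_1 = (0.7428, -0.3714, -0.5571).
e_1·c_2 = 0.7428·0 + (-0.3714)·1 + (-0.5571)·(-3) = 1.2999.
u_2 = c_2 − 1.2999·e_1 = (-0.9655, 1.4828, -2.2759).
r_{22} = ‖u_2‖ = 2.8828.

r_{22} = 2.8828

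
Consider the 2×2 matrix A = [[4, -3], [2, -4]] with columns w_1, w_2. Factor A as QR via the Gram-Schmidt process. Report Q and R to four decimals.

Q = [[0.8944, 0.4472], [0.4472, -0.8944]], R = [[4.4721, -4.4721], [0.0000, 2.2361]]

q_1 = w_1/‖w_1‖ = (4, 2)/4.4721 = (0.8944, 0.4472).
r_{12} = q_1·w_2 = -4.4721.
u_2 = w_2 + 4.4721·q_1 = (1.0000, -2.0000).
‖u_2‖ = 2.2361, so q_2 = (0.4472, -0.8944).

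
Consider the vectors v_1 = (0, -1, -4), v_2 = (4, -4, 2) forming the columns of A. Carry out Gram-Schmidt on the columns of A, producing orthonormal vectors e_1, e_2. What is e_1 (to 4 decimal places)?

e_1 = (0.0000, -0.2425, -0.9701)

v_1 = (0, -1, -4); ‖v_1‖ = 4.1231, so e_1 = (0.0000, -0.2425, -0.9701).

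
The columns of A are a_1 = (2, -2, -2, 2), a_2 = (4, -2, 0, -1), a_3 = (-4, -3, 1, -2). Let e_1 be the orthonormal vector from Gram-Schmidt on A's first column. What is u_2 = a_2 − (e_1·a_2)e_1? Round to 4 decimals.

u_2 = (2.7500, -0.7500, 1.2500, -2.2500)

e_1 = a_1/‖a_1‖ = (2, -2, -2, 2)/4.0000 = (0.5000, -0.5000, -0.5000, 0.5000).
r_{12} = e_1·a_2 = 2.5000.
u_2 = a_2 − 2.5000·e_1 = (2.7500, -0.7500, 1.2500, -2.2500).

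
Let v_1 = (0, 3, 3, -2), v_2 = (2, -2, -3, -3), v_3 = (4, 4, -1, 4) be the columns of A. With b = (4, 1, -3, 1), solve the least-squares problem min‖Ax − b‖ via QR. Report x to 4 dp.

x = (-0.1283, 0.6501, 0.6730)

v_1 = (0, 3, 3, -2); ‖v_1‖ = 4.6904, so q_1 = (0.0000, 0.6396, 0.6396, -0.4264).
q_1·v_2 = 0.0000·2 + 0.6396·(-2) + 0.6396·(-3) + (-0.4264)·(-3) = -1.9188.
u_2 = v_2 + 1.9188·q_1 = (2.0000, -0.7727, -1.7727, -3.8182).
‖u_2‖ = 4.7242, so q_2 = (0.4234, -0.1636, -0.3752, -0.8082).
q_1·v_3 = 0.0000·4 + 0.6396·4 + 0.6396·(-1) + (-0.4264)·4 = 0.2132; q_2·v_3 = 0.4234·4 + (-0.1636)·4 + (-0.3752)·(-1) + (-0.8082)·4 = -1.8185.
u_3 = v_3 − 0.2132·q_1 + 1.8185·q_2 = (4.7699, 3.5662, -1.8187, 2.6212).
‖u_3‖ = 6.7563, so q_3 = (0.7060, 0.5278, -0.2692, 0.3880).
Qᵀb = (-1.7056, 1.8473, 4.5473).
Back-substitute: x_3 = 4.5473/6.7563 = 0.6730.
x_2 = (1.8473 + 1.8185·0.6730)/4.7242 = 0.6501.
x_1 = (-1.7056 + 1.9188·0.6501 − 0.2132·0.6730)/4.6904 = -0.1283.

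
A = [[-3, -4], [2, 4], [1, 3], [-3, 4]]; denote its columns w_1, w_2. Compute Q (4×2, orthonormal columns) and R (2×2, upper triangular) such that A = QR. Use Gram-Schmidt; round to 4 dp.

Q = [[-0.6255, -0.3566], [0.4170, 0.4231], [0.2085, 0.3506], [-0.6255, 0.7556]], R = [[4.7958, 2.2937], [0.0000, 7.1930]]

w_1 = (-3, 2, 1, -3); ‖w_1‖ = 4.7958, so e_1 = (-0.6255, 0.4170, 0.2085, -0.6255).
e_1·w_2 = (-0.6255)·(-4) + 0.4170·4 + 0.2085·3 + (-0.6255)·4 = 2.2937.
u_2 = w_2 − 2.2937·e_1 = (-2.5652, 3.0435, 2.5217, 5.4348).
‖u_2‖ = 7.1930, so e_2 = (-0.3566, 0.4231, 0.3506, 0.7556).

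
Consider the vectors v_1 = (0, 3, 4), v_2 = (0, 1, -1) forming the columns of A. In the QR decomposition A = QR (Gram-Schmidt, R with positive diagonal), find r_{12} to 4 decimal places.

r_{12} = -0.2000

v_1 = (0, 3, 4); ‖v_1‖ = 5.0000, so e_1 = (0.0000, 0.6000, 0.8000).
r_{12} = e_1·v_2 = -0.2000.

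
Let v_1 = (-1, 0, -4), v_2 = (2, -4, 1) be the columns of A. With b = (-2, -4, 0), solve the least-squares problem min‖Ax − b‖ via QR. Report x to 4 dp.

q_1 = v_1/‖v_1‖ = (-1, 0, -4)/4.1231 = (-0.2425, 0.0000, -0.9701).
r_{12} = q_1·v_2 = -1.4552.
u_2 = v_2 + 1.4552·q_1 = (1.6471, -4.0000, -0.4118).
‖u_2‖ = 4.3454, so q_2 = (0.3790, -0.9205, -0.0948).
Qᵀb = (0.4851, 2.9240).
Back-substitute: x_2 = 2.9240/4.3454 = 0.6729.
x_1 = (0.4851 + 1.4552·0.6729)/4.1231 = 0.3551.

x = (0.3551, 0.6729)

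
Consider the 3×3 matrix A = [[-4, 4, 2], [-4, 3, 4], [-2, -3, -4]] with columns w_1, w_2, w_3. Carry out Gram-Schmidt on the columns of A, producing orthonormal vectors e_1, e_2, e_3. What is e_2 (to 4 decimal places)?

e_2 = (0.3431, 0.1225, -0.9313)

w_1 = (-4, -4, -2); ‖w_1‖ = 6.0000, so e_1 = (-0.6667, -0.6667, -0.3333).
e_1·w_2 = (-0.6667)·4 + (-0.6667)·3 + (-0.3333)·(-3) = -3.6667.
u_2 = w_2 + 3.6667·e_1 = (1.5556, 0.5556, -4.2222).
‖u_2‖ = 4.5338, so e_2 = (0.3431, 0.1225, -0.9313).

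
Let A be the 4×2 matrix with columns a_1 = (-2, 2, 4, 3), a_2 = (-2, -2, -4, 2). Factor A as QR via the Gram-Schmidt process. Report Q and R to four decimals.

Q = [[-0.3482, -0.5215], [0.3482, -0.2790], [0.6963, -0.5579], [0.5222, 0.5822]], R = [[5.7446, -1.7408], [0.0000, 4.9970]]

e_1 = a_1/‖a_1‖ = (-2, 2, 4, 3)/5.7446 = (-0.3482, 0.3482, 0.6963, 0.5222).
r_{12} = e_1·a_2 = -1.7408.
u_2 = a_2 + 1.7408·e_1 = (-2.6061, -1.3939, -2.7879, 2.9091).
‖u_2‖ = 4.9970, so e_2 = (-0.5215, -0.2790, -0.5579, 0.5822).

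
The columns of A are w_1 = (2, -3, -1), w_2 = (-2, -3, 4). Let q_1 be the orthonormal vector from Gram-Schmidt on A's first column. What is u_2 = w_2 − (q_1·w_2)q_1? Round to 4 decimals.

q_1 = w_1/‖w_1‖ = (2, -3, -1)/3.7417 = (0.5345, -0.8018, -0.2673).
r_{12} = q_1·w_2 = 0.2673.
u_2 = w_2 − 0.2673·q_1 = (-2.1429, -2.7857, 4.0714).

u_2 = (-2.1429, -2.7857, 4.0714)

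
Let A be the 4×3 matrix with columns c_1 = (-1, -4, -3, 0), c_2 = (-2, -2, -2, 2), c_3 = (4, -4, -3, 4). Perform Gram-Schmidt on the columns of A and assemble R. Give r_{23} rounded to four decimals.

c_1 = (-1, -4, -3, 0); ‖c_1‖ = 5.0990, so e_1 = (-0.1961, -0.7845, -0.5883, 0.0000).
e_1·c_2 = (-0.1961)·(-2) + (-0.7845)·(-2) + (-0.5883)·(-2) + 0.0000·2 = 3.1379.
u_2 = c_2 − 3.1379·e_1 = (-1.3846, 0.4615, -0.1538, 2.0000).
‖u_2‖ = 2.4807, so e_2 = (-0.5582, 0.1861, -0.0620, 0.8062).
r_{23} = e_2·c_3 = 0.4341.

r_{23} = 0.4341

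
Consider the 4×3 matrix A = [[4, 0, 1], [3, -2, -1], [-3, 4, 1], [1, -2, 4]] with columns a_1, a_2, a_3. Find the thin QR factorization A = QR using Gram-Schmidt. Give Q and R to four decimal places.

e_1 = a_1/‖a_1‖ = (4, 3, -3, 1)/5.9161 = (0.6761, 0.5071, -0.5071, 0.1690).
r_{12} = e_1·a_2 = -3.3806.
u_2 = a_2 + 3.3806·e_1 = (2.2857, -0.2857, 2.2857, -1.4286).
‖u_2‖ = 3.5456, so e_2 = (0.6447, -0.0806, 0.6447, -0.4029).
r_{13} = e_1·a_3 = 0.3381; r_{23} = e_2·a_3 = -0.2417.
u_3 = a_3 − 0.3381·e_1 + 0.2417·e_2 = (0.9273, -1.1909, 1.3273, 3.8455).
‖u_3‖ = 4.3390, so e_3 = (0.2137, -0.2745, 0.3059, 0.8862).

Q = [[0.6761, 0.6447, 0.2137], [0.5071, -0.0806, -0.2745], [-0.5071, 0.6447, 0.3059], [0.1690, -0.4029, 0.8862]], R = [[5.9161, -3.3806, 0.3381], [0.0000, 3.5456, -0.2417], [0.0000, 0.0000, 4.3390]]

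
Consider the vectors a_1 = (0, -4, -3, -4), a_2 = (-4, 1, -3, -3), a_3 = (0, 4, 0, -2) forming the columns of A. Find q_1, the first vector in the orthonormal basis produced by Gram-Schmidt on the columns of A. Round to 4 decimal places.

a_1 = (0, -4, -3, -4); ‖a_1‖ = 6.4031, so q_1 = (0.0000, -0.6247, -0.4685, -0.6247).

q_1 = (0.0000, -0.6247, -0.4685, -0.6247)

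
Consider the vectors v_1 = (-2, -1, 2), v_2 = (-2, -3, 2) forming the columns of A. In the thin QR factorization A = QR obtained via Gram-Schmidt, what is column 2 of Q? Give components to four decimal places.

v_1 = (-2, -1, 2); ‖v_1‖ = 3.0000, so e_1 = (-0.6667, -0.3333, 0.6667).
e_1·v_2 = (-0.6667)·(-2) + (-0.3333)·(-3) + 0.6667·2 = 3.6667.
u_2 = v_2 − 3.6667·e_1 = (0.4444, -1.7778, -0.4444).
‖u_2‖ = 1.8856, so e_2 = (0.2357, -0.9428, -0.2357).

e_2 = (0.2357, -0.9428, -0.2357)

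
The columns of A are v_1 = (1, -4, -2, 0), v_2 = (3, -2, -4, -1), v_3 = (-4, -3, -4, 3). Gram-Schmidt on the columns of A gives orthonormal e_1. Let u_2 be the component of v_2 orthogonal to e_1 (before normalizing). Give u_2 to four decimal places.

e_1 = v_1/‖v_1‖ = (1, -4, -2, 0)/4.5826 = (0.2182, -0.8729, -0.4364, 0.0000).
r_{12} = e_1·v_2 = 4.1461.
u_2 = v_2 − 4.1461·e_1 = (2.0952, 1.6190, -2.1905, -1.0000).

u_2 = (2.0952, 1.6190, -2.1905, -1.0000)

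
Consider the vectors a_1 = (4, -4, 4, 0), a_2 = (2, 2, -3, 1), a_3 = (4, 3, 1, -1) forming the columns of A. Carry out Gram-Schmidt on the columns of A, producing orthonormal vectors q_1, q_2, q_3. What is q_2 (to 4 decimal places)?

q_2 = (0.7746, 0.2582, -0.5164, 0.2582)

q_1 = a_1/‖a_1‖ = (4, -4, 4, 0)/6.9282 = (0.5774, -0.5774, 0.5774, 0.0000).
r_{12} = q_1·a_2 = -1.7321.
u_2 = a_2 + 1.7321·q_1 = (3.0000, 1.0000, -2.0000, 1.0000).
‖u_2‖ = 3.8730, so q_2 = (0.7746, 0.2582, -0.5164, 0.2582).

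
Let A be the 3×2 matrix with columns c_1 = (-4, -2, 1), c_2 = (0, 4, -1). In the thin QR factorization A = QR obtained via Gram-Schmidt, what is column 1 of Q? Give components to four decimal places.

c_1 = (-4, -2, 1); ‖c_1‖ = 4.5826, so q_1 = (-0.8729, -0.4364, 0.2182).

q_1 = (-0.8729, -0.4364, 0.2182)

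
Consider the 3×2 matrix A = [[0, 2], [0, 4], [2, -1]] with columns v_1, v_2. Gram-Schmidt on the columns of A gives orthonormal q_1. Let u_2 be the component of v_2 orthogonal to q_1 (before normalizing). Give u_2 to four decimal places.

v_1 = (0, 0, 2); ‖v_1‖ = 2.0000, so q_1 = (0.0000, 0.0000, 1.0000).
q_1·v_2 = 0.0000·2 + 0.0000·4 + 1.0000·(-1) = -1.0000.
u_2 = v_2 + 1.0000·q_1 = (2.0000, 4.0000, 0.0000).

u_2 = (2.0000, 4.0000, 0.0000)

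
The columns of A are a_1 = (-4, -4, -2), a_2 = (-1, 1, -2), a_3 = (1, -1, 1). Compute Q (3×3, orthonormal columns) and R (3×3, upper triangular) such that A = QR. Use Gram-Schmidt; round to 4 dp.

Q = [[-0.6667, -0.2357, 0.7071], [-0.6667, 0.6128, -0.4243], [-0.3333, -0.7542, -0.5657]], R = [[6.0000, 0.6667, -0.3333], [0.0000, 2.3570, -1.6028], [0.0000, 0.0000, 0.5657]]

e_1 = a_1/‖a_1‖ = (-4, -4, -2)/6.0000 = (-0.6667, -0.6667, -0.3333).
r_{12} = e_1·a_2 = 0.6667.
u_2 = a_2 − 0.6667·e_1 = (-0.5556, 1.4444, -1.7778).
‖u_2‖ = 2.3570, so e_2 = (-0.2357, 0.6128, -0.7542).
r_{13} = e_1·a_3 = -0.3333; r_{23} = e_2·a_3 = -1.6028.
u_3 = a_3 + 0.3333·e_1 + 1.6028·e_2 = (0.4000, -0.2400, -0.3200).
‖u_3‖ = 0.5657, so e_3 = (0.7071, -0.4243, -0.5657).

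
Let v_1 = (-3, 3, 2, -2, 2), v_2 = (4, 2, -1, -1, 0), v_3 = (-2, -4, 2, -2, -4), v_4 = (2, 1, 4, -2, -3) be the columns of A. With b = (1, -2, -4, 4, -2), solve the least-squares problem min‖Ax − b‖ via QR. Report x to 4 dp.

x = (-1.0791, -0.4070, -0.2624, -0.2149)

v_1 = (-3, 3, 2, -2, 2); ‖v_1‖ = 5.4772, so q_1 = (-0.5477, 0.5477, 0.3651, -0.3651, 0.3651).
q_1·v_2 = (-0.5477)·4 + 0.5477·2 + 0.3651·(-1) + (-0.3651)·(-1) + 0.3651·0 = -1.0954.
u_2 = v_2 + 1.0954·q_1 = (3.4000, 2.6000, -0.6000, -1.4000, 0.4000).
‖u_2‖ = 4.5607, so q_2 = (0.7455, 0.5701, -0.1316, -0.3070, 0.0877).
q_1·v_3 = (-0.5477)·(-2) + 0.5477·(-4) + 0.3651·2 + (-0.3651)·(-2) + 0.3651·(-4) = -1.0954; q_2·v_3 = 0.7455·(-2) + 0.5701·(-4) + (-0.1316)·2 + (-0.3070)·(-2) + 0.0877·(-4) = -3.7713.
u_3 = v_3 + 1.0954·q_1 + 3.7713·q_2 = (0.2115, -1.2500, 1.9038, -3.5577, -3.2692).
‖u_3‖ = 5.3457, so q_3 = (0.0396, -0.2338, 0.3561, -0.6655, -0.6116).
q_1·v_4 = (-0.5477)·2 + 0.5477·1 + 0.3651·4 + (-0.3651)·(-2) + 0.3651·(-3) = 0.5477; q_2·v_4 = 0.7455·2 + 0.5701·1 + (-0.1316)·4 + (-0.3070)·(-2) + 0.0877·(-3) = 1.8857; q_3·v_4 = 0.0396·2 + (-0.2338)·1 + 0.3561·4 + (-0.6655)·(-2) + (-0.6116)·(-3) = 4.4356.
u_4 = v_4 − 0.5477·q_1 − 1.8857·q_2 − 4.4356·q_3 = (0.7187, 0.6622, 2.4684, 1.7308, -0.6528).
‖u_4‖ = 3.2357, so q_4 = (0.2221, 0.2046, 0.7629, 0.5349, -0.2017).
Qᵀb = (-5.2947, -1.2717, -2.3563, -0.6955).
Back-substitute: x_4 = -0.6955/3.2357 = -0.2149.
x_3 = (-2.3563 − 4.4356·(-0.2149))/5.3457 = -0.2624.
x_2 = (-1.2717 + 3.7713·(-0.2624) − 1.8857·(-0.2149))/4.5607 = -0.4070.
x_1 = (-5.2947 + 1.0954·(-0.4070) + 1.0954·(-0.2624) − 0.5477·(-0.2149))/5.4772 = -1.0791.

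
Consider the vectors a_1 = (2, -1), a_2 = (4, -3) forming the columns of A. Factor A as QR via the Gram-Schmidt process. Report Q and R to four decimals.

a_1 = (2, -1); ‖a_1‖ = 2.2361, so q_1 = (0.8944, -0.4472).
q_1·a_2 = 0.8944·4 + (-0.4472)·(-3) = 4.9193.
u_2 = a_2 − 4.9193·q_1 = (-0.4000, -0.8000).
‖u_2‖ = 0.8944, so q_2 = (-0.4472, -0.8944).

Q = [[0.8944, -0.4472], [-0.4472, -0.8944]], R = [[2.2361, 4.9193], [0.0000, 0.8944]]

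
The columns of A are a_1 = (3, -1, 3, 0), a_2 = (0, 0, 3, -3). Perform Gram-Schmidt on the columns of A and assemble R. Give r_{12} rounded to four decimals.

r_{12} = 2.0647

a_1 = (3, -1, 3, 0); ‖a_1‖ = 4.3589, so q_1 = (0.6882, -0.2294, 0.6882, 0.0000).
r_{12} = q_1·a_2 = 2.0647.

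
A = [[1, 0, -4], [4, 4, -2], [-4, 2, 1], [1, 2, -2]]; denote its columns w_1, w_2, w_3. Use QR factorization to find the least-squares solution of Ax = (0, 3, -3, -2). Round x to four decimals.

q_1 = w_1/‖w_1‖ = (1, 4, -4, 1)/5.8310 = (0.1715, 0.6860, -0.6860, 0.1715).
r_{12} = q_1·w_2 = 1.7150.
u_2 = w_2 − 1.7150·q_1 = (-0.2941, 2.8235, 3.1765, 1.7059).
‖u_2‖ = 4.5890, so q_2 = (-0.0641, 0.6153, 0.6922, 0.3717).
r_{13} = q_1·w_3 = -3.0870; r_{23} = q_2·w_3 = -1.0255.
u_3 = w_3 + 3.0870·q_1 + 1.0255·q_2 = (-3.5363, 0.7486, -0.4078, -1.0894).
‖u_3‖ = 3.7972, so q_3 = (-0.9313, 0.1971, -0.1074, -0.2869).
Qᵀb = (3.7730, -0.9742, 1.4874).
Back-substitute: x_3 = 1.4874/3.7972 = 0.3917.
x_2 = (-0.9742 + 1.0255·0.3917)/4.5890 = -0.1248.
x_1 = (3.7730 − 1.7150·(-0.1248) + 3.0870·0.3917)/5.8310 = 0.8911.

x = (0.8911, -0.1248, 0.3917)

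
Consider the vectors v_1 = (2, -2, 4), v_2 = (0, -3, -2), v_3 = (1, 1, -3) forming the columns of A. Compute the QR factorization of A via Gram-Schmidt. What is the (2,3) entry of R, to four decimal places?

e_1 = v_1/‖v_1‖ = (2, -2, 4)/4.8990 = (0.4082, -0.4082, 0.8165).
r_{12} = e_1·v_2 = -0.4082.
u_2 = v_2 + 0.4082·e_1 = (0.1667, -3.1667, -1.6667).
‖u_2‖ = 3.5824, so e_2 = (0.0465, -0.8840, -0.4652).
r_{23} = e_2·v_3 = 0.5583.

r_{23} = 0.5583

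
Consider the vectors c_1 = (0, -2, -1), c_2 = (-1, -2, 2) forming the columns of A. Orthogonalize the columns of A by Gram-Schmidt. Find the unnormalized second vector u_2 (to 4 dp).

u_2 = (-1.0000, -1.2000, 2.4000)

e_1 = c_1/‖c_1‖ = (0, -2, -1)/2.2361 = (0.0000, -0.8944, -0.4472).
r_{12} = e_1·c_2 = 0.8944.
u_2 = c_2 − 0.8944·e_1 = (-1.0000, -1.2000, 2.4000).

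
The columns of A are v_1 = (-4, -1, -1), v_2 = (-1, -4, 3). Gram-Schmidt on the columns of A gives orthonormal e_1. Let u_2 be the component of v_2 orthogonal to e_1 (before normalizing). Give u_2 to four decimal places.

v_1 = (-4, -1, -1); ‖v_1‖ = 4.2426, so e_1 = (-0.9428, -0.2357, -0.2357).
e_1·v_2 = (-0.9428)·(-1) + (-0.2357)·(-4) + (-0.2357)·3 = 1.1785.
u_2 = v_2 − 1.1785·e_1 = (0.1111, -3.7222, 3.2778).

u_2 = (0.1111, -3.7222, 3.2778)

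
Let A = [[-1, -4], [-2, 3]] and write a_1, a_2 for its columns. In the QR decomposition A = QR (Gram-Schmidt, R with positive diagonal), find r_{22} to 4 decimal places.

a_1 = (-1, -2); ‖a_1‖ = 2.2361, so q_1 = (-0.4472, -0.8944).
q_1·a_2 = (-0.4472)·(-4) + (-0.8944)·3 = -0.8944.
u_2 = a_2 + 0.8944·q_1 = (-4.4000, 2.2000).
r_{22} = ‖u_2‖ = 4.9193.

r_{22} = 4.9193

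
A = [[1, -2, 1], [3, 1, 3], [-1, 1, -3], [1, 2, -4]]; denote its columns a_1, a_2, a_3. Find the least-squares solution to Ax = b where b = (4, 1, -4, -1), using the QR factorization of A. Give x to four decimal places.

x = (1.2130, -1.6763, -0.1337)

q_1 = a_1/‖a_1‖ = (1, 3, -1, 1)/3.4641 = (0.2887, 0.8660, -0.2887, 0.2887).
r_{12} = q_1·a_2 = 0.5774.
u_2 = a_2 − 0.5774·q_1 = (-2.1667, 0.5000, 1.1667, 1.8333).
‖u_2‖ = 3.1091, so q_2 = (-0.6969, 0.1608, 0.3752, 0.5897).
r_{13} = q_1·a_3 = 2.5981; r_{23} = q_2·a_3 = -3.6988.
u_3 = a_3 − 2.5981·q_1 + 3.6988·q_2 = (-2.3276, 1.3448, -0.8621, -2.5690).
‖u_3‖ = 3.8169, so q_3 = (-0.6098, 0.3523, -0.2259, -0.6730).
Qᵀb = (2.8868, -4.7173, -0.5104).
Back-substitute: x_3 = -0.5104/3.8169 = -0.1337.
x_2 = (-4.7173 + 3.6988·(-0.1337))/3.1091 = -1.6763.
x_1 = (2.8868 − 0.5774·(-1.6763) − 2.5981·(-0.1337))/3.4641 = 1.2130.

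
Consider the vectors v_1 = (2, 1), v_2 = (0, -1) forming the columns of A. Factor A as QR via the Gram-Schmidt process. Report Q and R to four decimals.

q_1 = v_1/‖v_1‖ = (2, 1)/2.2361 = (0.8944, 0.4472).
r_{12} = q_1·v_2 = -0.4472.
u_2 = v_2 + 0.4472·q_1 = (0.4000, -0.8000).
‖u_2‖ = 0.8944, so q_2 = (0.4472, -0.8944).

Q = [[0.8944, 0.4472], [0.4472, -0.8944]], R = [[2.2361, -0.4472], [0.0000, 0.8944]]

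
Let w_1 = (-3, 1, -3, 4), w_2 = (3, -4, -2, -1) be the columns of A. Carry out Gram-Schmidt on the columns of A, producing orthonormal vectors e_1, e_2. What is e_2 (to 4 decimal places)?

w_1 = (-3, 1, -3, 4); ‖w_1‖ = 5.9161, so e_1 = (-0.5071, 0.1690, -0.5071, 0.6761).
e_1·w_2 = (-0.5071)·3 + 0.1690·(-4) + (-0.5071)·(-2) + 0.6761·(-1) = -1.8593.
u_2 = w_2 + 1.8593·e_1 = (2.0571, -3.6857, -2.9429, 0.2571).
‖u_2‖ = 5.1520, so e_2 = (0.3993, -0.7154, -0.5712, 0.0499).

e_2 = (0.3993, -0.7154, -0.5712, 0.0499)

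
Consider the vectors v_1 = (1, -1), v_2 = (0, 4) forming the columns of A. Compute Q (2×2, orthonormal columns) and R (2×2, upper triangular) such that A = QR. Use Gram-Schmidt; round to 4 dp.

v_1 = (1, -1); ‖v_1‖ = 1.4142, so e_1 = (0.7071, -0.7071).
e_1·v_2 = 0.7071·0 + (-0.7071)·4 = -2.8284.
u_2 = v_2 + 2.8284·e_1 = (2.0000, 2.0000).
‖u_2‖ = 2.8284, so e_2 = (0.7071, 0.7071).

Q = [[0.7071, 0.7071], [-0.7071, 0.7071]], R = [[1.4142, -2.8284], [0.0000, 2.8284]]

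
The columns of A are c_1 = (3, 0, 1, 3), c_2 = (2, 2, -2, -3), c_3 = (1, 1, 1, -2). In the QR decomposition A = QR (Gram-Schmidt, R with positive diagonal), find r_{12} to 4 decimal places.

q_1 = c_1/‖c_1‖ = (3, 0, 1, 3)/4.3589 = (0.6882, 0.0000, 0.2294, 0.6882).
r_{12} = q_1·c_2 = -1.1471.

r_{12} = -1.1471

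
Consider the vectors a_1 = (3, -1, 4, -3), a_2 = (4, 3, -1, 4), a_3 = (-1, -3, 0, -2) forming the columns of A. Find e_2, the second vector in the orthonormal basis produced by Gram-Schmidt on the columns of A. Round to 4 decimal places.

e_2 = (0.7219, 0.4394, -0.0314, 0.5336)

e_1 = a_1/‖a_1‖ = (3, -1, 4, -3)/5.9161 = (0.5071, -0.1690, 0.6761, -0.5071).
r_{12} = e_1·a_2 = -1.1832.
u_2 = a_2 + 1.1832·e_1 = (4.6000, 2.8000, -0.2000, 3.4000).
‖u_2‖ = 6.3718, so e_2 = (0.7219, 0.4394, -0.0314, 0.5336).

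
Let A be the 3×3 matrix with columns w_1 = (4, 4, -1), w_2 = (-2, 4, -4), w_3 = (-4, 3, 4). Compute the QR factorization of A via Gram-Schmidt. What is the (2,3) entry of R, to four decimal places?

w_1 = (4, 4, -1); ‖w_1‖ = 5.7446, so e_1 = (0.6963, 0.6963, -0.1741).
e_1·w_2 = 0.6963·(-2) + 0.6963·4 + (-0.1741)·(-4) = 2.0889.
u_2 = w_2 − 2.0889·e_1 = (-3.4545, 2.5455, -3.6364).
‖u_2‖ = 5.6246, so e_2 = (-0.6142, 0.4526, -0.6465).
r_{23} = e_2·w_3 = 1.2284.

r_{23} = 1.2284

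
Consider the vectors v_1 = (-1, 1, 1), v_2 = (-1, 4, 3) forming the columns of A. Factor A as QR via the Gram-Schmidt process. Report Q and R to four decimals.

q_1 = v_1/‖v_1‖ = (-1, 1, 1)/1.7321 = (-0.5774, 0.5774, 0.5774).
r_{12} = q_1·v_2 = 4.6188.
u_2 = v_2 − 4.6188·q_1 = (1.6667, 1.3333, 0.3333).
‖u_2‖ = 2.1602, so q_2 = (0.7715, 0.6172, 0.1543).

Q = [[-0.5774, 0.7715], [0.5774, 0.6172], [0.5774, 0.1543]], R = [[1.7321, 4.6188], [0.0000, 2.1602]]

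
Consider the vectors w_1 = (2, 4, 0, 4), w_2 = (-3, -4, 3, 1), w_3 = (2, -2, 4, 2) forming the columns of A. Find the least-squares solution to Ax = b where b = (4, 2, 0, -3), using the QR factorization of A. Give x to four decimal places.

x = (-0.6591, -1.3624, 0.8012)

q_1 = w_1/‖w_1‖ = (2, 4, 0, 4)/6.0000 = (0.3333, 0.6667, 0.0000, 0.6667).
r_{12} = q_1·w_2 = -3.0000.
u_2 = w_2 + 3.0000·q_1 = (-2.0000, -2.0000, 3.0000, 3.0000).
‖u_2‖ = 5.0990, so q_2 = (-0.3922, -0.3922, 0.5883, 0.5883).
r_{13} = q_1·w_3 = 0.6667; r_{23} = q_2·w_3 = 3.5301.
u_3 = w_3 − 0.6667·q_1 − 3.5301·q_2 = (3.1624, -1.0598, 1.9231, -0.5214).
‖u_3‖ = 3.8851, so q_3 = (0.8140, -0.2728, 0.4950, -0.1342).
Qᵀb = (0.6667, -4.1184, 3.1129).
Back-substitute: x_3 = 3.1129/3.8851 = 0.8012.
x_2 = (-4.1184 − 3.5301·0.8012)/5.0990 = -1.3624.
x_1 = (0.6667 + 3.0000·(-1.3624) − 0.6667·0.8012)/6.0000 = -0.6591.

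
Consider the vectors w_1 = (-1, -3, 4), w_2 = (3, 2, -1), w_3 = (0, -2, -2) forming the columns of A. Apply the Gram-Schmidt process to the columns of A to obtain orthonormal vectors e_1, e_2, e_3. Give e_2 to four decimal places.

e_2 = (0.9129, 0.1826, 0.3651)

w_1 = (-1, -3, 4); ‖w_1‖ = 5.0990, so e_1 = (-0.1961, -0.5883, 0.7845).
e_1·w_2 = (-0.1961)·3 + (-0.5883)·2 + 0.7845·(-1) = -2.5495.
u_2 = w_2 + 2.5495·e_1 = (2.5000, 0.5000, 1.0000).
‖u_2‖ = 2.7386, so e_2 = (0.9129, 0.1826, 0.3651).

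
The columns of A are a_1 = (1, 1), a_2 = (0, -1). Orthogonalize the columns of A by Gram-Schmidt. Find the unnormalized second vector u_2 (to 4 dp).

e_1 = a_1/‖a_1‖ = (1, 1)/1.4142 = (0.7071, 0.7071).
r_{12} = e_1·a_2 = -0.7071.
u_2 = a_2 + 0.7071·e_1 = (0.5000, -0.5000).

u_2 = (0.5000, -0.5000)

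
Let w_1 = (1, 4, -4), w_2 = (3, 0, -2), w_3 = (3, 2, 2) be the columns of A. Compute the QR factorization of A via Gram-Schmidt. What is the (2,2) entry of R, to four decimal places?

r_{22} = 3.0551

w_1 = (1, 4, -4); ‖w_1‖ = 5.7446, so q_1 = (0.1741, 0.6963, -0.6963).
q_1·w_2 = 0.1741·3 + 0.6963·0 + (-0.6963)·(-2) = 1.9149.
u_2 = w_2 − 1.9149·q_1 = (2.6667, -1.3333, -0.6667).
r_{22} = ‖u_2‖ = 3.0551.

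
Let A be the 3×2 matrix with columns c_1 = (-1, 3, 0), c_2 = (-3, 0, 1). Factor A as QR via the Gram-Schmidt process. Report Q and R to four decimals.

q_1 = c_1/‖c_1‖ = (-1, 3, 0)/3.1623 = (-0.3162, 0.9487, 0.0000).
r_{12} = q_1·c_2 = 0.9487.
u_2 = c_2 − 0.9487·q_1 = (-2.7000, -0.9000, 1.0000).
‖u_2‖ = 3.0166, so q_2 = (-0.8950, -0.2983, 0.3315).

Q = [[-0.3162, -0.8950], [0.9487, -0.2983], [0.0000, 0.3315]], R = [[3.1623, 0.9487], [0.0000, 3.0166]]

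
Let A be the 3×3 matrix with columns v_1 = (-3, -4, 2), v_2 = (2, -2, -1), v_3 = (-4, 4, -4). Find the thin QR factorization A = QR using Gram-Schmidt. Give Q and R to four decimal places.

Q = [[-0.5571, 0.6667, -0.4952], [-0.7428, -0.6667, -0.0619], [0.3714, -0.3333, -0.8666]], R = [[5.3852, 0.0000, -2.2283], [0.0000, 3.0000, -4.0000], [0.0000, 0.0000, 5.1995]]

v_1 = (-3, -4, 2); ‖v_1‖ = 5.3852, so e_1 = (-0.5571, -0.7428, 0.3714).
e_1·v_2 = (-0.5571)·2 + (-0.7428)·(-2) + 0.3714·(-1) = 0.0000.
u_2 = v_2 + 0.0000·e_1 = (2.0000, -2.0000, -1.0000).
‖u_2‖ = 3.0000, so e_2 = (0.6667, -0.6667, -0.3333).
e_1·v_3 = (-0.5571)·(-4) + (-0.7428)·4 + 0.3714·(-4) = -2.2283; e_2·v_3 = 0.6667·(-4) + (-0.6667)·4 + (-0.3333)·(-4) = -4.0000.
u_3 = v_3 + 2.2283·e_1 + 4.0000·e_2 = (-2.5747, -0.3218, -4.5057).
‖u_3‖ = 5.1995, so e_3 = (-0.4952, -0.0619, -0.8666).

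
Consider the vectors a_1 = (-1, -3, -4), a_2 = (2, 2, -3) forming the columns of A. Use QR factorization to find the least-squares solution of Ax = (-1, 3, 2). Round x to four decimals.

e_1 = a_1/‖a_1‖ = (-1, -3, -4)/5.0990 = (-0.1961, -0.5883, -0.7845).
r_{12} = e_1·a_2 = 0.7845.
u_2 = a_2 − 0.7845·e_1 = (2.1538, 2.4615, -2.3846).
‖u_2‖ = 4.0478, so e_2 = (0.5321, 0.6081, -0.5891).
Qᵀb = (-3.1379, 0.1140).
Back-substitute: x_2 = 0.1140/4.0478 = 0.0282.
x_1 = (-3.1379 − 0.7845·0.0282)/5.0990 = -0.6197.

x = (-0.6197, 0.0282)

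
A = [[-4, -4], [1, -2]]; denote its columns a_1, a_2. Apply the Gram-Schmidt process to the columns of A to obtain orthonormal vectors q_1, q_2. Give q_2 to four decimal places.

q_2 = (-0.2425, -0.9701)

q_1 = a_1/‖a_1‖ = (-4, 1)/4.1231 = (-0.9701, 0.2425).
r_{12} = q_1·a_2 = 3.3955.
u_2 = a_2 − 3.3955·q_1 = (-0.7059, -2.8235).
‖u_2‖ = 2.9104, so q_2 = (-0.2425, -0.9701).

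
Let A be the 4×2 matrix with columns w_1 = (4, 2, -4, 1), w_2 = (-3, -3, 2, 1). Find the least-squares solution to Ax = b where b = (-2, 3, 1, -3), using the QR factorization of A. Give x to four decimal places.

x = (-1.3584, -1.6504)

q_1 = w_1/‖w_1‖ = (4, 2, -4, 1)/6.0828 = (0.6576, 0.3288, -0.6576, 0.1644).
r_{12} = q_1·w_2 = -4.1100.
u_2 = w_2 + 4.1100·q_1 = (-0.2973, -1.6486, -0.7027, 1.6757).
‖u_2‖ = 2.4715, so q_2 = (-0.1203, -0.6671, -0.2843, 0.6780).
Qᵀb = (-1.4796, -4.0790).
Back-substitute: x_2 = -4.0790/2.4715 = -1.6504.
x_1 = (-1.4796 + 4.1100·(-1.6504))/6.0828 = -1.3584.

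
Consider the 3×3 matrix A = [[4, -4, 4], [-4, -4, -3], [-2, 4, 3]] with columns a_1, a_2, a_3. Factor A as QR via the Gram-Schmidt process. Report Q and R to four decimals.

Q = [[0.6667, -0.4576, 0.5883], [-0.6667, -0.7191, 0.1961], [-0.3333, 0.5230, 0.7845]], R = [[6.0000, -1.3333, 3.6667], [0.0000, 6.7987, 1.8958], [0.0000, 0.0000, 4.1184]]

a_1 = (4, -4, -2); ‖a_1‖ = 6.0000, so e_1 = (0.6667, -0.6667, -0.3333).
e_1·a_2 = 0.6667·(-4) + (-0.6667)·(-4) + (-0.3333)·4 = -1.3333.
u_2 = a_2 + 1.3333·e_1 = (-3.1111, -4.8889, 3.5556).
‖u_2‖ = 6.7987, so e_2 = (-0.4576, -0.7191, 0.5230).
e_1·a_3 = 0.6667·4 + (-0.6667)·(-3) + (-0.3333)·3 = 3.6667; e_2·a_3 = (-0.4576)·4 + (-0.7191)·(-3) + 0.5230·3 = 1.8958.
u_3 = a_3 − 3.6667·e_1 − 1.8958·e_2 = (2.4231, 0.8077, 3.2308).
‖u_3‖ = 4.1184, so e_3 = (0.5883, 0.1961, 0.7845).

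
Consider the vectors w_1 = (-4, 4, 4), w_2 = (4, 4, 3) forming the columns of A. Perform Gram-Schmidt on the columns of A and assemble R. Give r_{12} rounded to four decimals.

r_{12} = 1.7321

w_1 = (-4, 4, 4); ‖w_1‖ = 6.9282, so e_1 = (-0.5774, 0.5774, 0.5774).
r_{12} = e_1·w_2 = 1.7321.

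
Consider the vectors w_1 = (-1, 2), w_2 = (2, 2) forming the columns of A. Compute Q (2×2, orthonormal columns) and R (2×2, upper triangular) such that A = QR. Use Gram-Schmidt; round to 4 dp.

w_1 = (-1, 2); ‖w_1‖ = 2.2361, so q_1 = (-0.4472, 0.8944).
q_1·w_2 = (-0.4472)·2 + 0.8944·2 = 0.8944.
u_2 = w_2 − 0.8944·q_1 = (2.4000, 1.2000).
‖u_2‖ = 2.6833, so q_2 = (0.8944, 0.4472).

Q = [[-0.4472, 0.8944], [0.8944, 0.4472]], R = [[2.2361, 0.8944], [0.0000, 2.6833]]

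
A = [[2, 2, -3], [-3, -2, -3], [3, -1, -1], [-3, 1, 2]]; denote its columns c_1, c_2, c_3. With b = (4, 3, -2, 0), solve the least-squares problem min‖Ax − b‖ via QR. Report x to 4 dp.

x = (-0.5611, 0.9535, -1.0968)

c_1 = (2, -3, 3, -3); ‖c_1‖ = 5.5678, so q_1 = (0.3592, -0.5388, 0.5388, -0.5388).
q_1·c_2 = 0.3592·2 + (-0.5388)·(-2) + 0.5388·(-1) + (-0.5388)·1 = 0.7184.
u_2 = c_2 − 0.7184·q_1 = (1.7419, -1.6129, -1.3871, 1.3871).
‖u_2‖ = 3.0796, so q_2 = (0.5656, -0.5237, -0.4504, 0.4504).
q_1·c_3 = 0.3592·(-3) + (-0.5388)·(-3) + 0.5388·(-1) + (-0.5388)·2 = -1.0776; q_2·c_3 = 0.5656·(-3) + (-0.5237)·(-3) + (-0.4504)·(-1) + 0.4504·2 = 1.2256.
u_3 = c_3 + 1.0776·q_1 − 1.2256·q_2 = (-3.3061, -2.9388, 0.1327, 0.8673).
‖u_3‖ = 4.5096, so q_3 = (-0.7331, -0.6517, 0.0294, 0.1923).
Qᵀb = (-1.2572, 1.5922, -4.9463).
Back-substitute: x_3 = -4.9463/4.5096 = -1.0968.
x_2 = (1.5922 − 1.2256·(-1.0968))/3.0796 = 0.9535.
x_1 = (-1.2572 − 0.7184·0.9535 + 1.0776·(-1.0968))/5.5678 = -0.5611.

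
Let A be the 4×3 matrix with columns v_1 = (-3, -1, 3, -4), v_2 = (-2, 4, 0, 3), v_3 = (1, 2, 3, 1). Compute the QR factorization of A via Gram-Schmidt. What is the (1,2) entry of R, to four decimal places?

r_{12} = -1.6903

v_1 = (-3, -1, 3, -4); ‖v_1‖ = 5.9161, so e_1 = (-0.5071, -0.1690, 0.5071, -0.6761).
r_{12} = e_1·v_2 = -1.6903.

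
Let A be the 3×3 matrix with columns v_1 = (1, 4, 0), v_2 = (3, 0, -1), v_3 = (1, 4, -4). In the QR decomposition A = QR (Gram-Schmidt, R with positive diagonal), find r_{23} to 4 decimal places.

e_1 = v_1/‖v_1‖ = (1, 4, 0)/4.1231 = (0.2425, 0.9701, 0.0000).
r_{12} = e_1·v_2 = 0.7276.
u_2 = v_2 − 0.7276·e_1 = (2.8235, -0.7059, -1.0000).
‖u_2‖ = 3.0774, so e_2 = (0.9175, -0.2294, -0.3249).
r_{23} = e_2·v_3 = 1.2998.

r_{23} = 1.2998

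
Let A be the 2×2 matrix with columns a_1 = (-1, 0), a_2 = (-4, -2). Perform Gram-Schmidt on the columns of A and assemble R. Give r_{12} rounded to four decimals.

r_{12} = 4.0000

a_1 = (-1, 0); ‖a_1‖ = 1.0000, so e_1 = (-1.0000, 0.0000).
r_{12} = e_1·a_2 = 4.0000.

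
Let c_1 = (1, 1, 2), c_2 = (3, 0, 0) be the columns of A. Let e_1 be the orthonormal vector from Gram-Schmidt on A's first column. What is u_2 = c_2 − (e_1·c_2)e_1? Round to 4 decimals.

u_2 = (2.5000, -0.5000, -1.0000)

c_1 = (1, 1, 2); ‖c_1‖ = 2.4495, so e_1 = (0.4082, 0.4082, 0.8165).
e_1·c_2 = 0.4082·3 + 0.4082·0 + 0.8165·0 = 1.2247.
u_2 = c_2 − 1.2247·e_1 = (2.5000, -0.5000, -1.0000).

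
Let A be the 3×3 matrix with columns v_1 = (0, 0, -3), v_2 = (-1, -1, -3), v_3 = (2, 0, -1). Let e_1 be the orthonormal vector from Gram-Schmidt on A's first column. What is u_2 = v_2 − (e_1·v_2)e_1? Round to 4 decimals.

u_2 = (-1.0000, -1.0000, 0.0000)

e_1 = v_1/‖v_1‖ = (0, 0, -3)/3.0000 = (0.0000, 0.0000, -1.0000).
r_{12} = e_1·v_2 = 3.0000.
u_2 = v_2 − 3.0000·e_1 = (-1.0000, -1.0000, 0.0000).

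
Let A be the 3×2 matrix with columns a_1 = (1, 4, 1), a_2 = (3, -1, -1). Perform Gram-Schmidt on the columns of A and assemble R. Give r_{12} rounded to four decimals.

r_{12} = -0.4714

a_1 = (1, 4, 1); ‖a_1‖ = 4.2426, so e_1 = (0.2357, 0.9428, 0.2357).
r_{12} = e_1·a_2 = -0.4714.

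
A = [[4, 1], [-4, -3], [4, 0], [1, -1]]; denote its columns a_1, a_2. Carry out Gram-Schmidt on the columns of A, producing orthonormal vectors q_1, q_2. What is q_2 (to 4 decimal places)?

q_2 = (-0.0887, -0.7014, -0.4837, -0.5160)

a_1 = (4, -4, 4, 1); ‖a_1‖ = 7.0000, so q_1 = (0.5714, -0.5714, 0.5714, 0.1429).
q_1·a_2 = 0.5714·1 + (-0.5714)·(-3) + 0.5714·0 + 0.1429·(-1) = 2.1429.
u_2 = a_2 − 2.1429·q_1 = (-0.2245, -1.7755, -1.2245, -1.3061).
‖u_2‖ = 2.5314, so q_2 = (-0.0887, -0.7014, -0.4837, -0.5160).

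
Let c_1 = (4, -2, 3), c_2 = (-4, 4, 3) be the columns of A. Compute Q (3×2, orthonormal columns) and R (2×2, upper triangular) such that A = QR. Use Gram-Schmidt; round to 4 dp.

Q = [[0.7428, -0.3349], [-0.3714, 0.5144], [0.5571, 0.7895]], R = [[5.3852, -2.7854], [0.0000, 5.7655]]

c_1 = (4, -2, 3); ‖c_1‖ = 5.3852, so e_1 = (0.7428, -0.3714, 0.5571).
e_1·c_2 = 0.7428·(-4) + (-0.3714)·4 + 0.5571·3 = -2.7854.
u_2 = c_2 + 2.7854·e_1 = (-1.9310, 2.9655, 4.5517).
‖u_2‖ = 5.7655, so e_2 = (-0.3349, 0.5144, 0.7895).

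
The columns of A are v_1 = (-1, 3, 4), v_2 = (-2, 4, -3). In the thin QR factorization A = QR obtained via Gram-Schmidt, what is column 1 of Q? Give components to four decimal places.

e_1 = v_1/‖v_1‖ = (-1, 3, 4)/5.0990 = (-0.1961, 0.5883, 0.7845).

e_1 = (-0.1961, 0.5883, 0.7845)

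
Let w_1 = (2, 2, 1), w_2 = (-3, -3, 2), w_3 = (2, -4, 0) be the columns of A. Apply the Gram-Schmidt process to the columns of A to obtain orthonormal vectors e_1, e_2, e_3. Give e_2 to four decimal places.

e_1 = w_1/‖w_1‖ = (2, 2, 1)/3.0000 = (0.6667, 0.6667, 0.3333).
r_{12} = e_1·w_2 = -3.3333.
u_2 = w_2 + 3.3333·e_1 = (-0.7778, -0.7778, 3.1111).
‖u_2‖ = 3.2998, so e_2 = (-0.2357, -0.2357, 0.9428).

e_2 = (-0.2357, -0.2357, 0.9428)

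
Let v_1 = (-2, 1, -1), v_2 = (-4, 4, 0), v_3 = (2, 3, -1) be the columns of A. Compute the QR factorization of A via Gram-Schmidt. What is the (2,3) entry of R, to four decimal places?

q_1 = v_1/‖v_1‖ = (-2, 1, -1)/2.4495 = (-0.8165, 0.4082, -0.4082).
r_{12} = q_1·v_2 = 4.8990.
u_2 = v_2 − 4.8990·q_1 = (0.0000, 2.0000, 2.0000).
‖u_2‖ = 2.8284, so q_2 = (0.0000, 0.7071, 0.7071).
r_{23} = q_2·v_3 = 1.4142.

r_{23} = 1.4142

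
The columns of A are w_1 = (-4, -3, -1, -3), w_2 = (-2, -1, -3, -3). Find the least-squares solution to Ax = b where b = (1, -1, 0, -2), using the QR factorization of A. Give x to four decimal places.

w_1 = (-4, -3, -1, -3); ‖w_1‖ = 5.9161, so q_1 = (-0.6761, -0.5071, -0.1690, -0.5071).
q_1·w_2 = (-0.6761)·(-2) + (-0.5071)·(-1) + (-0.1690)·(-3) + (-0.5071)·(-3) = 3.8877.
u_2 = w_2 − 3.8877·q_1 = (0.6286, 0.9714, -2.3429, -1.0286).
‖u_2‖ = 2.8082, so q_2 = (0.2238, 0.3459, -0.8343, -0.3663).
Qᵀb = (0.8452, 0.6105).
Back-substitute: x_2 = 0.6105/2.8082 = 0.2174.
x_1 = (0.8452 − 3.8877·0.2174)/5.9161 = 0.0000.

x = (0.0000, 0.2174)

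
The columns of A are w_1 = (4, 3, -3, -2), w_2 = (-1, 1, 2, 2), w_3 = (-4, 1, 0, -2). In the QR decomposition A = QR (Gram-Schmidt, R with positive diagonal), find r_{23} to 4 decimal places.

r_{23} = -0.6149

w_1 = (4, 3, -3, -2); ‖w_1‖ = 6.1644, so e_1 = (0.6489, 0.4867, -0.4867, -0.3244).
e_1·w_2 = 0.6489·(-1) + 0.4867·1 + (-0.4867)·2 + (-0.3244)·2 = -1.7844.
u_2 = w_2 + 1.7844·e_1 = (0.1579, 1.8684, 1.1316, 1.4211).
‖u_2‖ = 2.6107, so e_2 = (0.0605, 0.7157, 0.4334, 0.5443).
r_{23} = e_2·w_3 = -0.6149.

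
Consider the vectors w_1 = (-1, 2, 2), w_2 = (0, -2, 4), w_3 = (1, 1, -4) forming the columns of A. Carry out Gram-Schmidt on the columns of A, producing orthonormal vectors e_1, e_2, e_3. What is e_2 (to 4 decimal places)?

w_1 = (-1, 2, 2); ‖w_1‖ = 3.0000, so e_1 = (-0.3333, 0.6667, 0.6667).
e_1·w_2 = (-0.3333)·0 + 0.6667·(-2) + 0.6667·4 = 1.3333.
u_2 = w_2 − 1.3333·e_1 = (0.4444, -2.8889, 3.1111).
‖u_2‖ = 4.2687, so e_2 = (0.1041, -0.6768, 0.7288).

e_2 = (0.1041, -0.6768, 0.7288)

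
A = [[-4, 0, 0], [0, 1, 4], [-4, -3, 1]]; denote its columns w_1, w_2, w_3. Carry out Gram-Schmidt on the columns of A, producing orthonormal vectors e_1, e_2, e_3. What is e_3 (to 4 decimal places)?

e_3 = (-0.3015, 0.9045, 0.3015)

w_1 = (-4, 0, -4); ‖w_1‖ = 5.6569, so e_1 = (-0.7071, 0.0000, -0.7071).
e_1·w_2 = (-0.7071)·0 + 0.0000·1 + (-0.7071)·(-3) = 2.1213.
u_2 = w_2 − 2.1213·e_1 = (1.5000, 1.0000, -1.5000).
‖u_2‖ = 2.3452, so e_2 = (0.6396, 0.4264, -0.6396).
e_1·w_3 = (-0.7071)·0 + 0.0000·4 + (-0.7071)·1 = -0.7071; e_2·w_3 = 0.6396·0 + 0.4264·4 + (-0.6396)·1 = 1.0660.
u_3 = w_3 + 0.7071·e_1 − 1.0660·e_2 = (-1.1818, 3.5455, 1.1818).
‖u_3‖ = 3.9196, so e_3 = (-0.3015, 0.9045, 0.3015).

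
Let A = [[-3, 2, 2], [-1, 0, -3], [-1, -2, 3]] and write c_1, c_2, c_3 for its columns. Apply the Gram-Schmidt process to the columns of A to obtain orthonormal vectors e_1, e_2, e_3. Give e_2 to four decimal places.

e_2 = (0.3553, -0.1421, -0.9239)

e_1 = c_1/‖c_1‖ = (-3, -1, -1)/3.3166 = (-0.9045, -0.3015, -0.3015).
r_{12} = e_1·c_2 = -1.2060.
u_2 = c_2 + 1.2060·e_1 = (0.9091, -0.3636, -2.3636).
‖u_2‖ = 2.5584, so e_2 = (0.3553, -0.1421, -0.9239).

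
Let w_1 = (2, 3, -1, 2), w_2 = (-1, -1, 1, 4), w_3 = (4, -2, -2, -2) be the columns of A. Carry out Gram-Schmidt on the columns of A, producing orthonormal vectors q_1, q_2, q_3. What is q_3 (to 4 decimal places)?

q_1 = w_1/‖w_1‖ = (2, 3, -1, 2)/4.2426 = (0.4714, 0.7071, -0.2357, 0.4714).
r_{12} = q_1·w_2 = 0.4714.
u_2 = w_2 − 0.4714·q_1 = (-1.2222, -1.3333, 1.1111, 3.7778).
‖u_2‖ = 4.3333, so q_2 = (-0.2821, -0.3077, 0.2564, 0.8718).
r_{13} = q_1·w_3 = 0.0000; r_{23} = q_2·w_3 = -2.7692.
u_3 = w_3 − 0.0000·q_1 + 2.7692·q_2 = (3.2189, -2.8521, -1.2899, 0.4142).
‖u_3‖ = 4.5090, so q_3 = (0.7139, -0.6325, -0.2861, 0.0919).

q_3 = (0.7139, -0.6325, -0.2861, 0.0919)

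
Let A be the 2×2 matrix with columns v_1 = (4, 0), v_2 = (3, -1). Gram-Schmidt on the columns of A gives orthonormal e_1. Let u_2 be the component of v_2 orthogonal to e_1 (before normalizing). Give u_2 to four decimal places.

v_1 = (4, 0); ‖v_1‖ = 4.0000, so e_1 = (1.0000, 0.0000).
e_1·v_2 = 1.0000·3 + 0.0000·(-1) = 3.0000.
u_2 = v_2 − 3.0000·e_1 = (0.0000, -1.0000).

u_2 = (0.0000, -1.0000)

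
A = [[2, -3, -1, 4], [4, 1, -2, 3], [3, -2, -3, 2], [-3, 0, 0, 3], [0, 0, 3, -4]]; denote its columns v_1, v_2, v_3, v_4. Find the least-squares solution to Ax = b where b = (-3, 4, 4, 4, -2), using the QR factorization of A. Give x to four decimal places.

v_1 = (2, 4, 3, -3, 0); ‖v_1‖ = 6.1644, so q_1 = (0.3244, 0.6489, 0.4867, -0.4867, 0.0000).
q_1·v_2 = 0.3244·(-3) + 0.6489·1 + 0.4867·(-2) + (-0.4867)·0 + 0.0000·0 = -1.2978.
u_2 = v_2 + 1.2978·q_1 = (-2.5789, 1.8421, -1.3684, -0.6316, 0.0000).
‖u_2‖ = 3.5094, so q_2 = (-0.7349, 0.5249, -0.3899, -0.1800, 0.0000).
q_1·v_3 = 0.3244·(-1) + 0.6489·(-2) + 0.4867·(-3) + (-0.4867)·0 + 0.0000·3 = -3.0822; q_2·v_3 = (-0.7349)·(-1) + 0.5249·(-2) + (-0.3899)·(-3) + (-0.1800)·0 + 0.0000·3 = 0.8549.
u_3 = v_3 + 3.0822·q_1 − 0.8549·q_2 = (0.6282, -0.4487, -1.1667, -1.3462, 3.0000).
‖u_3‖ = 3.5734, so q_3 = (0.1758, -0.1256, -0.3265, -0.3767, 0.8395).
q_1·v_4 = 0.3244·4 + 0.6489·3 + 0.4867·2 + (-0.4867)·3 + 0.0000·(-4) = 2.7578; q_2·v_4 = (-0.7349)·4 + 0.5249·3 + (-0.3899)·2 + (-0.1800)·3 + 0.0000·(-4) = -2.6845; q_3·v_4 = 0.1758·4 + (-0.1256)·3 + (-0.3265)·2 + (-0.3767)·3 + 0.8395·(-4) = -4.8148.
u_4 = v_4 − 2.7578·q_1 + 2.6845·q_2 + 4.8148·q_3 = (1.9789, 2.0151, -1.9608, 2.0452, 0.0422).
‖u_4‖ = 4.0008, so q_4 = (0.4946, 0.5037, -0.4901, 0.5112, 0.0105).
Qᵀb = (1.6222, 2.0246, -5.5216, 0.5940).
Back-substitute: x_4 = 0.5940/4.0008 = 0.1485.
x_3 = (-5.5216 + 4.8148·0.1485)/3.5734 = -1.3451.
x_2 = (2.0246 − 0.8549·(-1.3451) + 2.6845·0.1485)/3.5094 = 1.0182.
x_1 = (1.6222 + 1.2978·1.0182 + 3.0822·(-1.3451) − 2.7578·0.1485)/6.1644 = -0.2615.

x = (-0.2615, 1.0182, -1.3451, 0.1485)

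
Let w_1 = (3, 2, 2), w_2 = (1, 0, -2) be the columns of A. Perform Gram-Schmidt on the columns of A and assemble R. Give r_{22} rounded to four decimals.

r_{22} = 2.2229

w_1 = (3, 2, 2); ‖w_1‖ = 4.1231, so q_1 = (0.7276, 0.4851, 0.4851).
q_1·w_2 = 0.7276·1 + 0.4851·0 + 0.4851·(-2) = -0.2425.
u_2 = w_2 + 0.2425·q_1 = (1.1765, 0.1176, -1.8824).
r_{22} = ‖u_2‖ = 2.2229.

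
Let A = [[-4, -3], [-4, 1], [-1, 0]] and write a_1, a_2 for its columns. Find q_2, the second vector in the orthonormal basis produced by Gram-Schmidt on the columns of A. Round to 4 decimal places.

q_2 = (-0.7151, 0.6938, 0.0854)

a_1 = (-4, -4, -1); ‖a_1‖ = 5.7446, so q_1 = (-0.6963, -0.6963, -0.1741).
q_1·a_2 = (-0.6963)·(-3) + (-0.6963)·1 + (-0.1741)·0 = 1.3926.
u_2 = a_2 − 1.3926·q_1 = (-2.0303, 1.9697, 0.2424).
‖u_2‖ = 2.8391, so q_2 = (-0.7151, 0.6938, 0.0854).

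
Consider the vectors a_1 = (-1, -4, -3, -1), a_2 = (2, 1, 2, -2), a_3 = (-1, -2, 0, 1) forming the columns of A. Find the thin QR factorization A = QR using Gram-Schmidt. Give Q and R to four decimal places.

a_1 = (-1, -4, -3, -1); ‖a_1‖ = 5.1962, so q_1 = (-0.1925, -0.7698, -0.5774, -0.1925).
q_1·a_2 = (-0.1925)·2 + (-0.7698)·1 + (-0.5774)·2 + (-0.1925)·(-2) = -1.9245.
u_2 = a_2 + 1.9245·q_1 = (1.6296, -0.4815, 0.8889, -2.3704).
‖u_2‖ = 3.0490, so q_2 = (0.5345, -0.1579, 0.2915, -0.7774).
q_1·a_3 = (-0.1925)·(-1) + (-0.7698)·(-2) + (-0.5774)·0 + (-0.1925)·1 = 1.5396; q_2·a_3 = 0.5345·(-1) + (-0.1579)·(-2) + 0.2915·0 + (-0.7774)·1 = -0.9961.
u_3 = a_3 − 1.5396·q_1 + 0.9961·q_2 = (-0.1713, -0.9721, 1.1793, 0.5219).
‖u_3‖ = 1.6240, so q_3 = (-0.1055, -0.5986, 0.7261, 0.3214).

Q = [[-0.1925, 0.5345, -0.1055], [-0.7698, -0.1579, -0.5986], [-0.5774, 0.2915, 0.7261], [-0.1925, -0.7774, 0.3214]], R = [[5.1962, -1.9245, 1.5396], [0.0000, 3.0490, -0.9961], [0.0000, 0.0000, 1.6240]]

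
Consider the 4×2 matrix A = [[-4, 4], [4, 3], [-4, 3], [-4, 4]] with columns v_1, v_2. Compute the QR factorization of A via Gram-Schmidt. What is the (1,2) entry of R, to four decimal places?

r_{12} = -4.0000

v_1 = (-4, 4, -4, -4); ‖v_1‖ = 8.0000, so q_1 = (-0.5000, 0.5000, -0.5000, -0.5000).
r_{12} = q_1·v_2 = -4.0000.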